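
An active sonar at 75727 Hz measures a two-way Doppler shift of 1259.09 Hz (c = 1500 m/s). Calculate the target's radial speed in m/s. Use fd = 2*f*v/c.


12.47 m/s


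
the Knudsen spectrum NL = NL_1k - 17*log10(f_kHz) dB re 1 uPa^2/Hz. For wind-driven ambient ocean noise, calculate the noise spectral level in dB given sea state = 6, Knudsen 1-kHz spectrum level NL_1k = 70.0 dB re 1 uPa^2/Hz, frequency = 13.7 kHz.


NL = NL_1k - 17*log10(f_kHz) = 70.0 - 17*log10(13.7) = 70.0 - (19.32) = 50.68

50.68 dB


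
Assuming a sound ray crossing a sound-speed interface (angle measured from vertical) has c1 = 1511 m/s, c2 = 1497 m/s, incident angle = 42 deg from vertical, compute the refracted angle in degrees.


41.52 deg


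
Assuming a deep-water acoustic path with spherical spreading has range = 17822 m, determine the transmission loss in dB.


TL = 20*log10(17822) = 85.02

85.02 dB


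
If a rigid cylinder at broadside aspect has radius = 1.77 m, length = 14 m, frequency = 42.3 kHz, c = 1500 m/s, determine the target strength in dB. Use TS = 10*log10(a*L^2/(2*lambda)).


lambda = 1500/42300 = 0.03546 m
TS = 10*log10(1.77*14^2/(2*0.03546)) = 36.89

36.89 dB


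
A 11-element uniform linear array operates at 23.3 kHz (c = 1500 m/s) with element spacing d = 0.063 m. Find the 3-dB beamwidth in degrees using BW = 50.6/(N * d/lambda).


4.7 deg


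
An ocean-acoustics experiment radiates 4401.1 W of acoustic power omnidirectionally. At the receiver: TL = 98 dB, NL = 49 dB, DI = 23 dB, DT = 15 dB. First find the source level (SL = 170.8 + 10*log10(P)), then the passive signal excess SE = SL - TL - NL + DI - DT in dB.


Step 1: SL = 170.8 + 10*log10(4401.1) = 207.24 dB
Step 2: SE = SL - TL - NL + DI - DT = 207.24 - 98 - 49 + 23 - 15 = 68.24

68.24 dB


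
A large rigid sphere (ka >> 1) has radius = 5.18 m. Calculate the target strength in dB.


TS = 10*log10(5.18^2 / 4) = 10*log10(6.7081) = 8.27

8.27 dB


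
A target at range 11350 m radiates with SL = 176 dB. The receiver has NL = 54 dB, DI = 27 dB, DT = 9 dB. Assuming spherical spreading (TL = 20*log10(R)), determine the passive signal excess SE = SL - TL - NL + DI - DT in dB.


Step 1: TL = 20*log10(11350) = 81.1 dB
Step 2: SE = 176 - 81.1 - 54 + 27 - 9 = 58.9

58.9 dB


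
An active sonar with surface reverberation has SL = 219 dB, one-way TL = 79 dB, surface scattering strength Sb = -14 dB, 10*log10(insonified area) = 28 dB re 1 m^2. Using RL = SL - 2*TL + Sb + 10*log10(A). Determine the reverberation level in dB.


75 dB


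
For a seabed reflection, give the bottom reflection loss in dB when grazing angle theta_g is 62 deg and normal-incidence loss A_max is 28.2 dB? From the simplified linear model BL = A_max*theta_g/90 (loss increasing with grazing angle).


BL = A_max * theta_g / 90 = 28.2 * 62 / 90 = 19.43

19.43 dB


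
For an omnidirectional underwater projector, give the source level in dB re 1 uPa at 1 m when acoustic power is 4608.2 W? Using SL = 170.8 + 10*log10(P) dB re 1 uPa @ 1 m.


SL = 170.8 + 10*log10(4608.2) = 170.8 + 36.64 = 207.44

207.44 dB


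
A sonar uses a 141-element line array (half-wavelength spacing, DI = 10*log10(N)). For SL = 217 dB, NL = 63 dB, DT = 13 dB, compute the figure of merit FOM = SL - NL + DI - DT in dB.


Step 1: DI = 10*log10(141) = 21.49 dB
Step 2: FOM = SL - NL + DI - DT = 217 - 63 + 21.49 - 13 = 162.49

162.49 dB


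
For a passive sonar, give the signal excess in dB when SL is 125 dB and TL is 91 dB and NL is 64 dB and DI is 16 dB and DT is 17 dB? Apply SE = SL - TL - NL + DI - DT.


SE = SL - TL - NL + DI - DT = 125 - 91 - 64 + 16 - 17 = -31

-31 dB


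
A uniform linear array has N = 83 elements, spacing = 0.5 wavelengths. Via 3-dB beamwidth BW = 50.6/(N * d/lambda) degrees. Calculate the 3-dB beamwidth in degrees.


BW = 50.6 / (83 * 0.5) = 50.6 / 41.5 = 1.22

1.22 deg


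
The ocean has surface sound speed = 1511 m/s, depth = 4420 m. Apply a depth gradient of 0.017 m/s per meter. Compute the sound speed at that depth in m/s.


1586.14 m/s


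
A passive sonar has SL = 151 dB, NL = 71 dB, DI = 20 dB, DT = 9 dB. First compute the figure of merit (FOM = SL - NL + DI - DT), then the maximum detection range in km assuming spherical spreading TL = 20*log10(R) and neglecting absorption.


Step 1: FOM = SL - NL + DI - DT = 151 - 71 + 20 - 9 = 91 dB
Step 2: at max range FOM = TL = 20*log10(R), so R = 10^(91/20) = 35481.34 m = 35.48 km

35.48 km


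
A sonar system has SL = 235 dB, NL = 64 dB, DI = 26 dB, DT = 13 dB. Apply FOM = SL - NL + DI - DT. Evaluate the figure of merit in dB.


184 dB


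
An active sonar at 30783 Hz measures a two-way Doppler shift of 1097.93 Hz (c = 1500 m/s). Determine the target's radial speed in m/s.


26.75 m/s


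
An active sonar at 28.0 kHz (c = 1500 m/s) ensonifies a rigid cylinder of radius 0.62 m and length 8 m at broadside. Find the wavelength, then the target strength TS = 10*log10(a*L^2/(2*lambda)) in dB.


Step 1: lambda = c/f = 1500/28000 = 0.05357 m
Step 2: TS = 10*log10(a*L^2/(2*lambda)) = 10*log10(0.62*8^2/(2*0.05357)) = 25.69

25.69 dB


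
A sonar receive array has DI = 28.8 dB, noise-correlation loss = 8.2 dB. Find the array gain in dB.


20.6 dB


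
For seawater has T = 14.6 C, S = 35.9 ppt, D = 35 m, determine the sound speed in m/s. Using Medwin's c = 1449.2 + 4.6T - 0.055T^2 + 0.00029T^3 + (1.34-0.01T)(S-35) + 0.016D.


c = 1449.2 + 4.6*14.6 - 0.055*14.6^2 + 0.00029*14.6^3 + (1.34 - 0.01*14.6)*(35.9 - 35) + 0.016*35 = 1507.17

1507.17 m/s


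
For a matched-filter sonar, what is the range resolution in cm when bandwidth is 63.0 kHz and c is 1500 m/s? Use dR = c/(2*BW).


dR = c/(2*BW) = 1500 / (2 * 63.0e3) = 0.0119 m = 1.19 cm

1.19 cm


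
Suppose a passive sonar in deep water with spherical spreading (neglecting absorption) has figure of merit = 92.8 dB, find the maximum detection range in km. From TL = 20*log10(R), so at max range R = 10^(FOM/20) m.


At max range FOM = TL, so 20*log10(R) = 92.8
R = 10^(92.8/20) = 43651.58 m = 43.65 km

43.65 km


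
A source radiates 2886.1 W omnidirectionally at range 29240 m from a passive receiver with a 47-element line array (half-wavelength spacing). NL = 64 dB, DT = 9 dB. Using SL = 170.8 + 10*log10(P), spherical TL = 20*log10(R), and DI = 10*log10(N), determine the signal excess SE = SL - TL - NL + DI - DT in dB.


59.8 dB


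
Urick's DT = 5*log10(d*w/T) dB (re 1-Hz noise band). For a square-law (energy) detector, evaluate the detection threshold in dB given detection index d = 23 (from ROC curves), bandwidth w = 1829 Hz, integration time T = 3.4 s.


DT = 5*log10(d*w/T) = 5*log10(23 * 1829 / 3.4) = 5*log10(12372.65) = 20.46

20.46 dB


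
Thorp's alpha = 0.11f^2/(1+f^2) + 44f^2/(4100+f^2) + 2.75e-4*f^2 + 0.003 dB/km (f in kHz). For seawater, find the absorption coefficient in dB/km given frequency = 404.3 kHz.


f^2 = 163458.49
alpha = 0.11*163458.49/(1+163458.49) + 44*163458.49/(4100+163458.49) + 2.75e-4*163458.49 + 0.003 = 87.987

87.987 dB/km


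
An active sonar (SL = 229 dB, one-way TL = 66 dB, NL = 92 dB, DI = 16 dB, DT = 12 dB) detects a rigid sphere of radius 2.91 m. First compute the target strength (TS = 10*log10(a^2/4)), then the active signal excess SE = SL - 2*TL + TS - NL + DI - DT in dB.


Step 1: TS = 10*log10(2.91^2/4) = 3.26 dB
Step 2: SE = SL - 2*TL + TS - NL + DI - DT = 229 - 2*66 + (3.26) - 92 + 16 - 12 = 12.26

12.26 dB


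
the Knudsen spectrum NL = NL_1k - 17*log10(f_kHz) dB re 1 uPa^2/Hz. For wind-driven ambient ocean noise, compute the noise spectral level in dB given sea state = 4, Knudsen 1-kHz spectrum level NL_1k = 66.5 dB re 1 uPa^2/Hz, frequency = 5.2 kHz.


54.33 dB


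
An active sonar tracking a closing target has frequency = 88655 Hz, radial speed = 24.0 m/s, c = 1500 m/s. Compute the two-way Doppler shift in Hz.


fd = 2*f*v/c = 2 * 88655 * 24.0 / 1500 = 2836.96

2836.96 Hz


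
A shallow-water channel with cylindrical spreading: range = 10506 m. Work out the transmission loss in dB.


40.21 dB


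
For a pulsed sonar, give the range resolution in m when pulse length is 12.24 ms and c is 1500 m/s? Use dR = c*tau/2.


dR = c*tau/2 = 1500 * 12.24e-3 / 2 = 9.18

9.18 m


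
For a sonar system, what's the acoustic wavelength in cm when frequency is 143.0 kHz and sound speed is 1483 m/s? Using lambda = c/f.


lambda = c/f = 1483 / 143000 = 0.0104 m = 1.04 cm

1.04 cm


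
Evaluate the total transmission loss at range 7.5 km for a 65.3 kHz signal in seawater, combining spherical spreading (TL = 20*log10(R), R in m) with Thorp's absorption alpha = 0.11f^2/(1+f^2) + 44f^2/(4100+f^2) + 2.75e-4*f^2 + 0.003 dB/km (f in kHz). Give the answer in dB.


Step 1 (Thorp): alpha = 0.11*4264.09/(1+4264.09) + 44*4264.09/(4100+4264.09) + 2.75e-4*4264.09 + 0.003 = 23.7172 dB/km
Step 2: TL_spread = 20*log10(7500) = 77.5 dB
Step 3: TL_abs = alpha*R = 23.7172 * 7.5 = 177.88 dB
Step 4: TL_total = 77.5 + 177.88 = 255.38

255.38 dB


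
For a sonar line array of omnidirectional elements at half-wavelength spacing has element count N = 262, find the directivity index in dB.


24.18 dB


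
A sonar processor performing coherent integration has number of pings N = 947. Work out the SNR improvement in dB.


29.76 dB


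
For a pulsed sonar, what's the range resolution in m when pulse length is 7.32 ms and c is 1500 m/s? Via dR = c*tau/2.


5.49 m


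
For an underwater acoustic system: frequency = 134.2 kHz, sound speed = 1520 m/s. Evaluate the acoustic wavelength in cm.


1.13 cm


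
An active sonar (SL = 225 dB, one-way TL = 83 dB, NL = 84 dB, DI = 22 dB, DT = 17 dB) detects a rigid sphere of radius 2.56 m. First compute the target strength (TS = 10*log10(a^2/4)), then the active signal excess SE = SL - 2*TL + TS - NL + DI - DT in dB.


Step 1: TS = 10*log10(2.56^2/4) = 2.14 dB
Step 2: SE = SL - 2*TL + TS - NL + DI - DT = 225 - 2*83 + (2.14) - 84 + 22 - 17 = -17.86

-17.86 dB


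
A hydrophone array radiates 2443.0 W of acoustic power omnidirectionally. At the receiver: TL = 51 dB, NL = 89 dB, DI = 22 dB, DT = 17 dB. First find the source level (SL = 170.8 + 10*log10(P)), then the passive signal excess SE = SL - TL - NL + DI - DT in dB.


Step 1: SL = 170.8 + 10*log10(2443.0) = 204.68 dB
Step 2: SE = SL - TL - NL + DI - DT = 204.68 - 51 - 89 + 22 - 17 = 69.68

69.68 dB


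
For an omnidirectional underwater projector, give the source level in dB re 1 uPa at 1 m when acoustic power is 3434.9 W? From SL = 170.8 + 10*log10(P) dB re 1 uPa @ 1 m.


SL = 170.8 + 10*log10(3434.9) = 170.8 + 35.36 = 206.16

206.16 dB


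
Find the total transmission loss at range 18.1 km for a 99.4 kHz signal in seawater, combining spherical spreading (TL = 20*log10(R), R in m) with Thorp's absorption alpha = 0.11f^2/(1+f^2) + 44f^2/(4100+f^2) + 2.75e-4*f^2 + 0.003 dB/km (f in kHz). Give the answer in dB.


Step 1 (Thorp): alpha = 0.11*9880.36/(1+9880.36) + 44*9880.36/(4100+9880.36) + 2.75e-4*9880.36 + 0.003 = 33.9263 dB/km
Step 2: TL_spread = 20*log10(18100) = 85.15 dB
Step 3: TL_abs = alpha*R = 33.9263 * 18.1 = 614.07 dB
Step 4: TL_total = 85.15 + 614.07 = 699.22

699.22 dB


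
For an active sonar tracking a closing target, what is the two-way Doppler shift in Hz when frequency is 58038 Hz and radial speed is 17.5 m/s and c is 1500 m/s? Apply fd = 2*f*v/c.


1354.22 Hz


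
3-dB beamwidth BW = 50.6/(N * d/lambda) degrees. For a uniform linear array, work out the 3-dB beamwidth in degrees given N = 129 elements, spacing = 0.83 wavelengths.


0.47 deg


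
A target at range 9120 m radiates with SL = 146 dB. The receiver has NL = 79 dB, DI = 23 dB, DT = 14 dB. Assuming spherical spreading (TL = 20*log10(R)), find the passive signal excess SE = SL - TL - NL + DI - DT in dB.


Step 1: TL = 20*log10(9120) = 79.2 dB
Step 2: SE = 146 - 79.2 - 79 + 23 - 14 = -3.2

-3.2 dB


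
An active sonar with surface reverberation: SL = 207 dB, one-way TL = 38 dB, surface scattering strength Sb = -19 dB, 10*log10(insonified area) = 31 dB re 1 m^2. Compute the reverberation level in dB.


RL = SL - 2*TL + Sb + 10*log10(A) = 207 - 2*38 + (-19) + 31 = 143

143 dB


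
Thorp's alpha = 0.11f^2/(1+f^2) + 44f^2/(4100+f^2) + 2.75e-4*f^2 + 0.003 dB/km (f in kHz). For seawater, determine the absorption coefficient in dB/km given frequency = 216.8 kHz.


f^2 = 47002.24
alpha = 0.11*47002.24/(1+47002.24) + 44*47002.24/(4100+47002.24) + 2.75e-4*47002.24 + 0.003 = 53.508

53.508 dB/km


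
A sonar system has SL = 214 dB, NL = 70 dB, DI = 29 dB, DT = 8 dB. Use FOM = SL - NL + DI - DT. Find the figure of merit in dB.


165 dB


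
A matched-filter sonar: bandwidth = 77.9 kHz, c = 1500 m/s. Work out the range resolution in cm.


dR = c/(2*BW) = 1500 / (2 * 77.9e3) = 0.0096 m = 0.96 cm

0.96 cm


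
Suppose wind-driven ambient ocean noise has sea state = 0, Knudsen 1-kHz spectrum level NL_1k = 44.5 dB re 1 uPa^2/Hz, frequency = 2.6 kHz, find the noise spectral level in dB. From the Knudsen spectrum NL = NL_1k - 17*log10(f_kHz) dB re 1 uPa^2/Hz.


37.45 dB


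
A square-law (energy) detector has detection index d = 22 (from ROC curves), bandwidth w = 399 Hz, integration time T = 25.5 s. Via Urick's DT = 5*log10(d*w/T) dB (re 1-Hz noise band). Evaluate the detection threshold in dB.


DT = 5*log10(d*w/T) = 5*log10(22 * 399 / 25.5) = 5*log10(344.24) = 12.68

12.68 dB


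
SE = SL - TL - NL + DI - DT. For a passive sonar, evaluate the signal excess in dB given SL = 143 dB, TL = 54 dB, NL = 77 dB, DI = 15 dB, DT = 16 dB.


SE = SL - TL - NL + DI - DT = 143 - 54 - 77 + 15 - 16 = 11

11 dB


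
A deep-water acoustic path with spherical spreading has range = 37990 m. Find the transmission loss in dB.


TL = 20*log10(37990) = 91.59

91.59 dB


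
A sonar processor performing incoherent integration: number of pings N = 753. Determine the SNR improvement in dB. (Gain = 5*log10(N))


14.38 dB


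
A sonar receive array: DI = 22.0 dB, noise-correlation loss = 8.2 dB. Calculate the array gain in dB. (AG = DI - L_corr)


AG = DI - L_corr = 22.0 - 8.2 = 13.8

13.8 dB


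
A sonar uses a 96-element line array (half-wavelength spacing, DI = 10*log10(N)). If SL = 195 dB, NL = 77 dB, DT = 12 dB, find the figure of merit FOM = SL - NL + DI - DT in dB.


125.82 dB


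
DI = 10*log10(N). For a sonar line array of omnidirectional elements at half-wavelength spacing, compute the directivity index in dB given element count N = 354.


DI = 10*log10(354) = 25.49

25.49 dB


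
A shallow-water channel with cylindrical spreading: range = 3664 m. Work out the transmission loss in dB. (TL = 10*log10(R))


TL = 10*log10(3664) = 35.64

35.64 dB


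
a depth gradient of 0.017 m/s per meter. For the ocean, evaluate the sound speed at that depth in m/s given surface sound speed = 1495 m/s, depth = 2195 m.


c = 1495 + 0.017 * 2195 = 1532.315

1532.315 m/s


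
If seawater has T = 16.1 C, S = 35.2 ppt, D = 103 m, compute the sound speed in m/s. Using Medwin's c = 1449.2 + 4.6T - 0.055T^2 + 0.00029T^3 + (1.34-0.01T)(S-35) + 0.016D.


c = 1449.2 + 4.6*16.1 - 0.055*16.1^2 + 0.00029*16.1^3 + (1.34 - 0.01*16.1)*(35.2 - 35) + 0.016*103 = 1512.1

1512.1 m/s


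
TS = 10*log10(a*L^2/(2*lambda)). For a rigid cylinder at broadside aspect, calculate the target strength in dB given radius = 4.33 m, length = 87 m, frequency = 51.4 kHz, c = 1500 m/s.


lambda = 1500/51400 = 0.02918 m
TS = 10*log10(4.33*87^2/(2*0.02918)) = 57.49

57.49 dB


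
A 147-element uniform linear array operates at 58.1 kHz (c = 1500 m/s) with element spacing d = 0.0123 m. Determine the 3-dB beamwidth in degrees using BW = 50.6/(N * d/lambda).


Step 1: lambda = 1500/58100 = 0.02582 m
Step 2: d/lambda = 0.0123/0.02582 = 0.4764
Step 3: BW = 50.6/(N * d/lambda) = 50.6/(147 * 0.4764) = 0.72

0.72 deg


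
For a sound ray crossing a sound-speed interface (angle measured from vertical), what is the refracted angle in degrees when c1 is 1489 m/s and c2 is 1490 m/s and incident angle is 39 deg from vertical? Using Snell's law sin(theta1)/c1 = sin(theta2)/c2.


sin(theta2) = (c2/c1)*sin(theta1) = (1490/1489)*sin(39 deg) = 0.62974
theta2 = arcsin(0.62974) = 39.03

39.03 deg


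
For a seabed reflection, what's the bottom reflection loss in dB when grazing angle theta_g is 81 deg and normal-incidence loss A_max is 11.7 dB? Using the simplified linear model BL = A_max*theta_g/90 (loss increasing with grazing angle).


10.53 dB


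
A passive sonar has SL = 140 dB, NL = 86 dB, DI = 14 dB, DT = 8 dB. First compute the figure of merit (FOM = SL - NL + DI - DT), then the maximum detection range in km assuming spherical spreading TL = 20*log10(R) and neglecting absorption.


Step 1: FOM = SL - NL + DI - DT = 140 - 86 + 14 - 8 = 60 dB
Step 2: at max range FOM = TL = 20*log10(R), so R = 10^(60/20) = 1000.0 m = 1.0 km

1.0 km


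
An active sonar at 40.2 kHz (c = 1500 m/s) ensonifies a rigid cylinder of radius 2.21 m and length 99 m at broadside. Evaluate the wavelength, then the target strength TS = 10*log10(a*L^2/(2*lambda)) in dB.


Step 1: lambda = c/f = 1500/40200 = 0.03731 m
Step 2: TS = 10*log10(a*L^2/(2*lambda)) = 10*log10(2.21*99^2/(2*0.03731)) = 54.63

54.63 dB


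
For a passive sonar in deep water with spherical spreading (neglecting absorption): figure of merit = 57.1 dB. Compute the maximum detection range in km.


At max range FOM = TL, so 20*log10(R) = 57.1
R = 10^(57.1/20) = 716.14 m = 0.72 km

0.72 km


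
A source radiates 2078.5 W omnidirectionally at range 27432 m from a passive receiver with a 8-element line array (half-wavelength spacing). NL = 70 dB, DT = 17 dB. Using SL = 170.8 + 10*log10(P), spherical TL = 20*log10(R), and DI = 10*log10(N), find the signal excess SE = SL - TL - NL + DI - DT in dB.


Step 1: SL = 170.8 + 10*log10(2078.5) = 203.98 dB
Step 2: TL = 20*log10(27432) = 88.77 dB
Step 3: DI = 10*log10(8) = 9.03 dB
Step 4: SE = SL - TL - NL + DI - DT = 203.98 - 88.77 - 70 + 9.03 - 17 = 37.24

37.24 dB


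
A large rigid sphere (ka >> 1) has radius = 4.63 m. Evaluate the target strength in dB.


TS = 10*log10(4.63^2 / 4) = 10*log10(5.359225) = 7.29

7.29 dB


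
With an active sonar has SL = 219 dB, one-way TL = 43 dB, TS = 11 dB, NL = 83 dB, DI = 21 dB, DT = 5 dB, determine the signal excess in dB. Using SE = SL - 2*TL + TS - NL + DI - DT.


SE = SL - 2*TL + TS - NL + DI - DT = 219 - 2*43 + (11) - 83 + 21 - 5 = 77

77 dB


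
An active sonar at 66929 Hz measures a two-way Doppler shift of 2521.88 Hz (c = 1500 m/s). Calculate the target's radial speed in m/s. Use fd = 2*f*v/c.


From fd = 2*f*v/c, v = c*fd/(2*f) = 1500 * 2521.88 / (2*66929) = 28.26

28.26 m/s


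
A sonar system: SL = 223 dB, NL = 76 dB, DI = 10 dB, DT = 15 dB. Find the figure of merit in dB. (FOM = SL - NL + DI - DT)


FOM = SL - NL + DI - DT = 223 - 76 + 10 - 15 = 142

142 dB


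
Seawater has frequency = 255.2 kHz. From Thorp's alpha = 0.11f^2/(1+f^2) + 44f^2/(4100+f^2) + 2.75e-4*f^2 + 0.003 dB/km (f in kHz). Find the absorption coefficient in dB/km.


f^2 = 65127.04
alpha = 0.11*65127.04/(1+65127.04) + 44*65127.04/(4100+65127.04) + 2.75e-4*65127.04 + 0.003 = 59.417

59.417 dB/km


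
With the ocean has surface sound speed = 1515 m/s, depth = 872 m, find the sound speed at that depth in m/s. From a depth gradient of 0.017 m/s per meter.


c = 1515 + 0.017 * 872 = 1529.824

1529.824 m/s


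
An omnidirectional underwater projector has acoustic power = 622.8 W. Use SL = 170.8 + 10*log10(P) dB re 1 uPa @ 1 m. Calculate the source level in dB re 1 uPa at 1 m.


SL = 170.8 + 10*log10(622.8) = 170.8 + 27.94 = 198.74

198.74 dB


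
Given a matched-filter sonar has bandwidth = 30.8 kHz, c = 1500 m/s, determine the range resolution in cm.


dR = c/(2*BW) = 1500 / (2 * 30.8e3) = 0.0244 m = 2.44 cm

2.44 cm


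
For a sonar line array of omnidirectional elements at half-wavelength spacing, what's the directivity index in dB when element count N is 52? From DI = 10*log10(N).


17.16 dB


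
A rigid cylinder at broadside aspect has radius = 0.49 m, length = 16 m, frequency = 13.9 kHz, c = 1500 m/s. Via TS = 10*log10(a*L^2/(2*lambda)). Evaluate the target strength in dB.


lambda = 1500/13900 = 0.10791 m
TS = 10*log10(0.49*16^2/(2*0.10791)) = 27.64

27.64 dB


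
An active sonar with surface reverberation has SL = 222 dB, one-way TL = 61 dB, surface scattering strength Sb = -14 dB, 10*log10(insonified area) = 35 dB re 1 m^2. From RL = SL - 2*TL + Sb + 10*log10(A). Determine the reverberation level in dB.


121 dB


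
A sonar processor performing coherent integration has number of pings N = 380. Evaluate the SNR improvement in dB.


Gain = 10*log10(380) = 25.8

25.8 dB


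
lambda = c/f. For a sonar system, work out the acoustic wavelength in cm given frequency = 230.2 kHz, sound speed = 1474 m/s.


0.64 cm


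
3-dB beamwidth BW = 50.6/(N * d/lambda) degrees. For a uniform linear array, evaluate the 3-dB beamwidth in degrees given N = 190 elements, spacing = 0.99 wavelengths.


0.27 deg


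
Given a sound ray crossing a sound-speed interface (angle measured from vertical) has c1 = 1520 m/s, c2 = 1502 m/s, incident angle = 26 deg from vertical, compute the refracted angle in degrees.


sin(theta2) = (c2/c1)*sin(theta1) = (1502/1520)*sin(26 deg) = 0.43318
theta2 = arcsin(0.43318) = 25.67

25.67 deg


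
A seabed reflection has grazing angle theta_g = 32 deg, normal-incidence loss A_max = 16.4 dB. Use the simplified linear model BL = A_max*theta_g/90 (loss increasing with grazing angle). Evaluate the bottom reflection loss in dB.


5.83 dB


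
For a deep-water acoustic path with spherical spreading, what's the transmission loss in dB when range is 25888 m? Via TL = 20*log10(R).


TL = 20*log10(25888) = 88.26

88.26 dB


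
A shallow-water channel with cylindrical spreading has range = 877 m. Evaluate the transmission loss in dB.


29.43 dB


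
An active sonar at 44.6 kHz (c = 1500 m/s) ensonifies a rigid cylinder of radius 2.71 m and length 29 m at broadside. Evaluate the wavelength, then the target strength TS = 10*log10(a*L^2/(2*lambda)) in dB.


Step 1: lambda = c/f = 1500/44600 = 0.03363 m
Step 2: TS = 10*log10(a*L^2/(2*lambda)) = 10*log10(2.71*29^2/(2*0.03363)) = 45.3

45.3 dB


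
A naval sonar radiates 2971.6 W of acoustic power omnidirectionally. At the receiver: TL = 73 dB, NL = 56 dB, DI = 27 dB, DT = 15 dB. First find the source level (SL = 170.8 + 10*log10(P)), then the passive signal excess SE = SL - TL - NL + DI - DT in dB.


Step 1: SL = 170.8 + 10*log10(2971.6) = 205.53 dB
Step 2: SE = SL - TL - NL + DI - DT = 205.53 - 73 - 56 + 27 - 15 = 88.53

88.53 dB


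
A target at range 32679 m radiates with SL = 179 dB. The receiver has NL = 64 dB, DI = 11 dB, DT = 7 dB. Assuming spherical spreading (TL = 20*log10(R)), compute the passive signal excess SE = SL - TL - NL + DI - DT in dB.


Step 1: TL = 20*log10(32679) = 90.29 dB
Step 2: SE = 179 - 90.29 - 64 + 11 - 7 = 28.71

28.71 dB


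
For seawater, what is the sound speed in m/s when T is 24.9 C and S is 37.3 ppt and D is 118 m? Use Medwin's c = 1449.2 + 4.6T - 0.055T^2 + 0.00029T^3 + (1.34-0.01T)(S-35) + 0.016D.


1538.51 m/s


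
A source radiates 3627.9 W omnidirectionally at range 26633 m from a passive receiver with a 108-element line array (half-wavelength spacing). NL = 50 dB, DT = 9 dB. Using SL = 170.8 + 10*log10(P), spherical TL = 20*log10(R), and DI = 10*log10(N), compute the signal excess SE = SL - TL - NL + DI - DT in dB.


79.22 dB


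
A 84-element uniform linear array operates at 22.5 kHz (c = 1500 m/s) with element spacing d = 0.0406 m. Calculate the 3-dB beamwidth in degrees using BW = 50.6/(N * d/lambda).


0.99 deg


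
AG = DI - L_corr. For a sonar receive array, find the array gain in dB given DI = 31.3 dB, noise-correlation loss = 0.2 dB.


31.1 dB


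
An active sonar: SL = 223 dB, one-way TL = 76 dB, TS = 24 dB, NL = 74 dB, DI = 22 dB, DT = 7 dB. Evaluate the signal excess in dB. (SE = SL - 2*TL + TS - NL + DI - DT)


SE = SL - 2*TL + TS - NL + DI - DT = 223 - 2*76 + (24) - 74 + 22 - 7 = 36

36 dB


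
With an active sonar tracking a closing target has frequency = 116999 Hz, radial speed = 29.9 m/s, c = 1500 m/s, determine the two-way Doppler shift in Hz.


fd = 2*f*v/c = 2 * 116999 * 29.9 / 1500 = 4664.36

4664.36 Hz


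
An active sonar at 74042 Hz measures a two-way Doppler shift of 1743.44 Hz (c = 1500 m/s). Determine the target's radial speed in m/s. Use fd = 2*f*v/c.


From fd = 2*f*v/c, v = c*fd/(2*f) = 1500 * 1743.44 / (2*74042) = 17.66

17.66 m/s


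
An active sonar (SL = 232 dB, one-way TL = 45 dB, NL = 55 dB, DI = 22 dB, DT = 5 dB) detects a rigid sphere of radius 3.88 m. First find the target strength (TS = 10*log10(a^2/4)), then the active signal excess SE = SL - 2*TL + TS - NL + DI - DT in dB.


Step 1: TS = 10*log10(3.88^2/4) = 5.76 dB
Step 2: SE = SL - 2*TL + TS - NL + DI - DT = 232 - 2*45 + (5.76) - 55 + 22 - 5 = 109.76

109.76 dB


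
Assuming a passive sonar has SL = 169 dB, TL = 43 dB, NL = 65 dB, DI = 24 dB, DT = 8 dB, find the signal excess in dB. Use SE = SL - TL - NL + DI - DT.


77 dB


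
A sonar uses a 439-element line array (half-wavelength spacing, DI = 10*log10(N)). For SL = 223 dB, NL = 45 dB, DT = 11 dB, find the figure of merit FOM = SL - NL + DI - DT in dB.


Step 1: DI = 10*log10(439) = 26.42 dB
Step 2: FOM = SL - NL + DI - DT = 223 - 45 + 26.42 - 11 = 193.42

193.42 dB


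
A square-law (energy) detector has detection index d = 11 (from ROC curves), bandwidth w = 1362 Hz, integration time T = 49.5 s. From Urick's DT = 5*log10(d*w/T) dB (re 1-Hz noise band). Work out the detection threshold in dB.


DT = 5*log10(d*w/T) = 5*log10(11 * 1362 / 49.5) = 5*log10(302.67) = 12.4

12.4 dB


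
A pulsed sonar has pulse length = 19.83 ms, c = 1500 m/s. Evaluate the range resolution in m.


14.8725 m


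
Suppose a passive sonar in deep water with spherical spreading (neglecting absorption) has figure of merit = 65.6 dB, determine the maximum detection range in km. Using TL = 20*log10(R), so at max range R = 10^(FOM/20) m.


At max range FOM = TL, so 20*log10(R) = 65.6
R = 10^(65.6/20) = 1905.46 m = 1.91 km

1.91 km


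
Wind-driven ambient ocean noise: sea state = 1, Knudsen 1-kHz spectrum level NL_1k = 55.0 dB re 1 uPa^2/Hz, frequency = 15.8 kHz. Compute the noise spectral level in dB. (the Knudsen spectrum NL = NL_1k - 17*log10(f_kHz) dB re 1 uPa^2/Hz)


34.62 dB


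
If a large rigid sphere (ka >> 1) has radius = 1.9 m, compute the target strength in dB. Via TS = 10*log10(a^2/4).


TS = 10*log10(1.9^2 / 4) = 10*log10(0.9025) = -0.45

-0.45 dB


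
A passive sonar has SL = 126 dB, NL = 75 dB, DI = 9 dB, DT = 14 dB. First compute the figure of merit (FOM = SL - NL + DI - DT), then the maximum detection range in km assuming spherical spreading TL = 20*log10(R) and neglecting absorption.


Step 1: FOM = SL - NL + DI - DT = 126 - 75 + 9 - 14 = 46 dB
Step 2: at max range FOM = TL = 20*log10(R), so R = 10^(46/20) = 199.53 m = 0.2 km

0.2 km


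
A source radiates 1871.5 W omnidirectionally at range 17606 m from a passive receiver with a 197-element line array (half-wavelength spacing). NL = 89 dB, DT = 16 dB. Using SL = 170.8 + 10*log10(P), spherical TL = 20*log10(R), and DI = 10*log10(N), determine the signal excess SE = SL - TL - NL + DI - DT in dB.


36.55 dB


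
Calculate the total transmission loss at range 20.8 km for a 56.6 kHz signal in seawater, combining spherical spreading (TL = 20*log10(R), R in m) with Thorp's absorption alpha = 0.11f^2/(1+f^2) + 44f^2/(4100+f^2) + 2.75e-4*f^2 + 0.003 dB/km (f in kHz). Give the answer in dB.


Step 1 (Thorp): alpha = 0.11*3203.56/(1+3203.56) + 44*3203.56/(4100+3203.56) + 2.75e-4*3203.56 + 0.003 = 20.2937 dB/km
Step 2: TL_spread = 20*log10(20800) = 86.36 dB
Step 3: TL_abs = alpha*R = 20.2937 * 20.8 = 422.11 dB
Step 4: TL_total = 86.36 + 422.11 = 508.47

508.47 dB


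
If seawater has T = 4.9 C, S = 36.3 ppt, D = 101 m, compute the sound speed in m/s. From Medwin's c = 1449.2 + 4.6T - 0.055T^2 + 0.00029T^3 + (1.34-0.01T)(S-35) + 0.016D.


1473.75 m/s


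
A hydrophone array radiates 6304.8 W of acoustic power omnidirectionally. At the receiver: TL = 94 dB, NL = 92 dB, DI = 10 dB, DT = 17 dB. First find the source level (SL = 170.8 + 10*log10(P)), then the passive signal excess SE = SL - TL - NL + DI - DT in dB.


Step 1: SL = 170.8 + 10*log10(6304.8) = 208.8 dB
Step 2: SE = SL - TL - NL + DI - DT = 208.8 - 94 - 92 + 10 - 17 = 15.8

15.8 dB


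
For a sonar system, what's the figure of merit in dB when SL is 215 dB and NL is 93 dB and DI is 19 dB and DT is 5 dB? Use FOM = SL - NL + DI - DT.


136 dB


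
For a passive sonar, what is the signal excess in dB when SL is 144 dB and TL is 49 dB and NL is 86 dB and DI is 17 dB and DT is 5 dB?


SE = SL - TL - NL + DI - DT = 144 - 49 - 86 + 17 - 5 = 21

21 dB


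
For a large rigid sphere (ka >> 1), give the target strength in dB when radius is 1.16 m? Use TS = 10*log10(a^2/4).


-4.73 dB


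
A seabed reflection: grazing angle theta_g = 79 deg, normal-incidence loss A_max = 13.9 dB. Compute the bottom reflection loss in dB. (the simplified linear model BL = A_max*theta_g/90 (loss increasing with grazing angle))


BL = A_max * theta_g / 90 = 13.9 * 79 / 90 = 12.2

12.2 dB


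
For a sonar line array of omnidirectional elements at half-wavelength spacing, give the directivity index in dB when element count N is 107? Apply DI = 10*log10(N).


20.29 dB


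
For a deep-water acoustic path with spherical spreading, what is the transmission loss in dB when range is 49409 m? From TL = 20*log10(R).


TL = 20*log10(49409) = 93.88

93.88 dB


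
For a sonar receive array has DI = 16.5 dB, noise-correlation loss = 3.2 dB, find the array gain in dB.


AG = DI - L_corr = 16.5 - 3.2 = 13.3

13.3 dB


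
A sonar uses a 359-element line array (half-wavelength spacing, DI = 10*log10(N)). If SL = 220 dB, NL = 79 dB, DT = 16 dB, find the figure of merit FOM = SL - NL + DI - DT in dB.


Step 1: DI = 10*log10(359) = 25.55 dB
Step 2: FOM = SL - NL + DI - DT = 220 - 79 + 25.55 - 16 = 150.55

150.55 dB


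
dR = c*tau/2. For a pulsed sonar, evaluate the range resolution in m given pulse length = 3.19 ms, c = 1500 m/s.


dR = c*tau/2 = 1500 * 3.19e-3 / 2 = 2.3925

2.3925 m


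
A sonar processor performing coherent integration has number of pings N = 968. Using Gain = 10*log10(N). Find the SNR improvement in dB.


29.86 dB


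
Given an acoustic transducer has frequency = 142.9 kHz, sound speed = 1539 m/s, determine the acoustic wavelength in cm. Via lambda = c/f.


lambda = c/f = 1539 / 142900 = 0.0108 m = 1.08 cm

1.08 cm


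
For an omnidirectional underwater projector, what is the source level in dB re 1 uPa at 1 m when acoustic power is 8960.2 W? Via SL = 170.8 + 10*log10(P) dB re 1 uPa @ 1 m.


210.32 dB


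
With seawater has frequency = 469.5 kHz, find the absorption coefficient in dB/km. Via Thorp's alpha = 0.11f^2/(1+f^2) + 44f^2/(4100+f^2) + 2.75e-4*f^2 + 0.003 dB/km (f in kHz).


103.928 dB/km


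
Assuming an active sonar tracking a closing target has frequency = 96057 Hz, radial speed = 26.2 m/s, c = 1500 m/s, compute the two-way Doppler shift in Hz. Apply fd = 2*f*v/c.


fd = 2*f*v/c = 2 * 96057 * 26.2 / 1500 = 3355.59

3355.59 Hz


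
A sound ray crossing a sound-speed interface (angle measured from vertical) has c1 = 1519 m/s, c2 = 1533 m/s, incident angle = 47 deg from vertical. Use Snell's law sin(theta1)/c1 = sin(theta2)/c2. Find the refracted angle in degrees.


sin(theta2) = (c2/c1)*sin(theta1) = (1533/1519)*sin(47 deg) = 0.73809
theta2 = arcsin(0.73809) = 47.57

47.57 deg


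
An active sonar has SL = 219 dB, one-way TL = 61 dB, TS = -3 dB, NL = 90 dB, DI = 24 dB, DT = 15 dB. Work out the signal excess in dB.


SE = SL - 2*TL + TS - NL + DI - DT = 219 - 2*61 + (-3) - 90 + 24 - 15 = 13

13 dB


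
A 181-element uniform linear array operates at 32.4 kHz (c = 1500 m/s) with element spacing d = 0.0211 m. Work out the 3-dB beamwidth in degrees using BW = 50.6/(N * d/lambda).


Step 1: lambda = 1500/32400 = 0.0463 m
Step 2: d/lambda = 0.0211/0.0463 = 0.4557
Step 3: BW = 50.6/(N * d/lambda) = 50.6/(181 * 0.4557) = 0.61

0.61 deg


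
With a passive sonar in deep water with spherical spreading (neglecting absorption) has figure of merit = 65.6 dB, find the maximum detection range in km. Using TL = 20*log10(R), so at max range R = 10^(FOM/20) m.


At max range FOM = TL, so 20*log10(R) = 65.6
R = 10^(65.6/20) = 1905.46 m = 1.91 km

1.91 km


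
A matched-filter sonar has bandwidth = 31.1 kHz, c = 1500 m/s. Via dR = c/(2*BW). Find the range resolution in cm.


2.41 cm


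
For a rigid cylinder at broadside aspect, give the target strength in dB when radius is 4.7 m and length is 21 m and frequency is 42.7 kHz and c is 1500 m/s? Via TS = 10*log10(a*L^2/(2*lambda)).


44.7 dB


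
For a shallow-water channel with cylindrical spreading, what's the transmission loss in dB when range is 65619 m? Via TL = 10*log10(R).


TL = 10*log10(65619) = 48.17

48.17 dB


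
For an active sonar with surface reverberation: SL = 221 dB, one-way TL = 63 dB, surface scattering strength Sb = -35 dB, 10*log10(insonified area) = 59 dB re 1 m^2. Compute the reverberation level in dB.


RL = SL - 2*TL + Sb + 10*log10(A) = 221 - 2*63 + (-35) + 59 = 119

119 dB


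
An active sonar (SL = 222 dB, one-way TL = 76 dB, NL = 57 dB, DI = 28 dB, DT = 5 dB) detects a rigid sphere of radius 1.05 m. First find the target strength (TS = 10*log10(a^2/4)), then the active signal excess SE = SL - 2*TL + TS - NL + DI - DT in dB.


Step 1: TS = 10*log10(1.05^2/4) = -5.6 dB
Step 2: SE = SL - 2*TL + TS - NL + DI - DT = 222 - 2*76 + (-5.6) - 57 + 28 - 5 = 30.4

30.4 dB


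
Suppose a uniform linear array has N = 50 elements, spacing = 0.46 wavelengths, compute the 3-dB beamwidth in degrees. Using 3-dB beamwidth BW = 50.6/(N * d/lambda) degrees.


BW = 50.6 / (50 * 0.46) = 50.6 / 23.0 = 2.2

2.2 deg


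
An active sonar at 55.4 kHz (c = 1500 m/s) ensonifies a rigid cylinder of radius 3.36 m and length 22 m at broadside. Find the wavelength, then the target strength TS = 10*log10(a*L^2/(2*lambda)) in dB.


Step 1: lambda = c/f = 1500/55400 = 0.02708 m
Step 2: TS = 10*log10(a*L^2/(2*lambda)) = 10*log10(3.36*22^2/(2*0.02708)) = 44.78

44.78 dB


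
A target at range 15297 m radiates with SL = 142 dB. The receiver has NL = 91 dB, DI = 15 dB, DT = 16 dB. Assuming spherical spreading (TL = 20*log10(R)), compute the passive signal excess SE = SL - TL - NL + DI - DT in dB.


Step 1: TL = 20*log10(15297) = 83.69 dB
Step 2: SE = 142 - 83.69 - 91 + 15 - 16 = -33.69

-33.69 dB


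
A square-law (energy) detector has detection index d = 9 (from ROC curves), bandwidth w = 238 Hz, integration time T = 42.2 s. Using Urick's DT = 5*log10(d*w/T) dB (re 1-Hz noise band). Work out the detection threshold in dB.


8.53 dB


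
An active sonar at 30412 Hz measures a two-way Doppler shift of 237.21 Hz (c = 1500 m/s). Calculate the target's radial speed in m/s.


5.85 m/s


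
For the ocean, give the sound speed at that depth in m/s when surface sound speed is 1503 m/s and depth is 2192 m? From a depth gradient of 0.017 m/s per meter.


c = 1503 + 0.017 * 2192 = 1540.264

1540.264 m/s


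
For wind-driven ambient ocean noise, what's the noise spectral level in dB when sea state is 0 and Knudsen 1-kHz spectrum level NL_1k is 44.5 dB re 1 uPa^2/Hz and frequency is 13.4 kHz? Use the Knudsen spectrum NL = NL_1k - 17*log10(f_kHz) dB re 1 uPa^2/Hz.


25.34 dB


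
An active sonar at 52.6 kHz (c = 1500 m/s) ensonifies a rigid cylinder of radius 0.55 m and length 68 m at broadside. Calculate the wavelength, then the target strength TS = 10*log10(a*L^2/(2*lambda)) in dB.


Step 1: lambda = c/f = 1500/52600 = 0.02852 m
Step 2: TS = 10*log10(a*L^2/(2*lambda)) = 10*log10(0.55*68^2/(2*0.02852)) = 46.49

46.49 dB


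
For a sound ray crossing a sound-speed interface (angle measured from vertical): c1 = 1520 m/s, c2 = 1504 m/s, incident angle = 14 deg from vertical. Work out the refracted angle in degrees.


sin(theta2) = (c2/c1)*sin(theta1) = (1504/1520)*sin(14 deg) = 0.23938
theta2 = arcsin(0.23938) = 13.85

13.85 deg


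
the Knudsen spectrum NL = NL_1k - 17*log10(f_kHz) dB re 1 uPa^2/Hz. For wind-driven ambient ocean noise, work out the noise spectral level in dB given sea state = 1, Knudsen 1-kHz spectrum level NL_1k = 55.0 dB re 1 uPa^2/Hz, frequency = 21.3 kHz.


32.42 dB


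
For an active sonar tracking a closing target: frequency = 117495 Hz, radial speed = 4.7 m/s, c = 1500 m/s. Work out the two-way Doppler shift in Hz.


736.3 Hz


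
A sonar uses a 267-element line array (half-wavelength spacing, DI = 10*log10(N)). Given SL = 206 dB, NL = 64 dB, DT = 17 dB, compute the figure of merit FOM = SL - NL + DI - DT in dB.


Step 1: DI = 10*log10(267) = 24.27 dB
Step 2: FOM = SL - NL + DI - DT = 206 - 64 + 24.27 - 17 = 149.27

149.27 dB


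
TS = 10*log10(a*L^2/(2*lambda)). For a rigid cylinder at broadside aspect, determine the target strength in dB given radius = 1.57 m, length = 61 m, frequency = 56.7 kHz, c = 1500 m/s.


lambda = 1500/56700 = 0.02646 m
TS = 10*log10(1.57*61^2/(2*0.02646)) = 50.43

50.43 dB


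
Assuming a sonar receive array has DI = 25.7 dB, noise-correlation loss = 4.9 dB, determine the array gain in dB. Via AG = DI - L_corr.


AG = DI - L_corr = 25.7 - 4.9 = 20.8

20.8 dB


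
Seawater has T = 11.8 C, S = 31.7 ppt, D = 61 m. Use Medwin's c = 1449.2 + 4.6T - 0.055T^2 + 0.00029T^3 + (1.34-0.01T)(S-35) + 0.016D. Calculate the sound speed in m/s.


c = 1449.2 + 4.6*11.8 - 0.055*11.8^2 + 0.00029*11.8^3 + (1.34 - 0.01*11.8)*(31.7 - 35) + 0.016*61 = 1493.24

1493.24 m/s


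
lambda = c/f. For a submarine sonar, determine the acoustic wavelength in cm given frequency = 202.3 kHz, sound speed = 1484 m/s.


lambda = c/f = 1484 / 202300 = 0.0073 m = 0.73 cm

0.73 cm


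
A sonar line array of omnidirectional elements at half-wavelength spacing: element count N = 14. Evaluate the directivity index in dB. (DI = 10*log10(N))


11.46 dB


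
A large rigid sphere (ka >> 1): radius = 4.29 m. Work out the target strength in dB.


TS = 10*log10(4.29^2 / 4) = 10*log10(4.601025) = 6.63

6.63 dB


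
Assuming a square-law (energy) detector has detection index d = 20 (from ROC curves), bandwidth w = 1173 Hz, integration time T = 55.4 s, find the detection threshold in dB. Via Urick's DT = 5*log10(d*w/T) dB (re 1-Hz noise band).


13.13 dB


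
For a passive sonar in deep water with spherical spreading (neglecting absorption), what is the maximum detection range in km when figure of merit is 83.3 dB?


At max range FOM = TL, so 20*log10(R) = 83.3
R = 10^(83.3/20) = 14621.77 m = 14.62 km

14.62 km


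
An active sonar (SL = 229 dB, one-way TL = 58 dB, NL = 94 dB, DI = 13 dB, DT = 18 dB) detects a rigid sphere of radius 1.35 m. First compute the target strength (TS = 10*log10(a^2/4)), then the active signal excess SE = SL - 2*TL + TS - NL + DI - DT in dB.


Step 1: TS = 10*log10(1.35^2/4) = -3.41 dB
Step 2: SE = SL - 2*TL + TS - NL + DI - DT = 229 - 2*58 + (-3.41) - 94 + 13 - 18 = 10.59

10.59 dB


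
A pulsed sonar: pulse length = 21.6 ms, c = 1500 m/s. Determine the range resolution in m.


dR = c*tau/2 = 1500 * 21.6e-3 / 2 = 16.2

16.2 m
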